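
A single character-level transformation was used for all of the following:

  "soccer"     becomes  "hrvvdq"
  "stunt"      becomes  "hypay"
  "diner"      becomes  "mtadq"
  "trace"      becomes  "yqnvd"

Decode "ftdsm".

yield

s(18)→h(7) and o(14)→r(17) fit y≡17x+13 (mod 26); the inverse of 17 mod 26 is 23. Treating letters as 0–25, the rule is x ↦ 17x + 13 (mod 26).
Undoing it on ftdsm: f(5)→23·(5−13)≡24=y; t(19)→23·(19−13)≡8=i; d(3)→23·(3−13)≡4=e; s(18)→23·(18−13)≡11=l; m(12)→23·(12−13)≡3=d (all mod 26).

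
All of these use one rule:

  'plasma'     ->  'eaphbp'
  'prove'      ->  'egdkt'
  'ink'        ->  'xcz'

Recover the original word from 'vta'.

gel

Compare letters: p→e is +15, l→a is +15, a→p is +15 — a constant shift. It's a constant shift of +15 (ROT15).
Undoing it on vta: v−15=g, t−15=e, a−15=l.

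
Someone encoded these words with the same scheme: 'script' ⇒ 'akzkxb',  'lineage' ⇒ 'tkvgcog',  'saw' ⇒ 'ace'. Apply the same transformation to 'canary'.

The shift depends on letter class: consonant s→a is +8, but vowel i→k is +2. The rule splits by letter class: vowels +2, consonants +8.
On canary: c(cons)+8=k, a(vowel)+2=c, n(cons)+8=v, a(vowel)+2=c, r(cons)+8=z, y(cons)+8=g.

kcvczg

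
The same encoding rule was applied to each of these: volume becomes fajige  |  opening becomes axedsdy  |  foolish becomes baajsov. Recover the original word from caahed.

wooden

v(21)→f(5) and o(14)→a(0) fit y≡23x+16 (mod 26); the inverse of 23 mod 26 is 17. Treating letters as 0–25, the rule is x ↦ 23x + 16 (mod 26).
Undoing it on caahed: c(2)→17·(2−16)≡22=w; a(0)→17·(0−16)≡14=o; a(0)→17·(0−16)≡14=o; h(7)→17·(7−16)≡3=d; e(4)→17·(4−16)≡4=e; d(3)→17·(3−16)≡13=n (all mod 26).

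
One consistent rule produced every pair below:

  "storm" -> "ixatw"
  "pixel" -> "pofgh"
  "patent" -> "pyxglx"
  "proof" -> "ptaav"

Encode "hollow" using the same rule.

s(18)→i(8) and t(19)→x(23) fit y≡15x+24 (mod 26); the inverse of 15 mod 26 is 7. Treating letters as 0–25, the rule is x ↦ 15x + 24 (mod 26).
For hollow: h(7)→15·7+24≡25=z; o(14)→15·14+24≡0=a; l(11)→15·11+24≡7=h; l(11)→15·11+24≡7=h; o(14)→15·14+24≡0=a; w(22)→15·22+24≡16=q (all mod 26).

zahhaq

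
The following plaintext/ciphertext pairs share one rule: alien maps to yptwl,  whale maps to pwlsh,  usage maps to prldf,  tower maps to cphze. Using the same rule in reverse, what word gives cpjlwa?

The output letters match the input read backwards, each shifted +11: alien reversed is neila. The word is reversed, then every letter is shifted forward by 11.
Reversing it on cpjlwa: shift back: c−11=r, p−11=e, j−11=y, l−11=a, w−11=l, a−11=p → reyalp; then reverse → player.

player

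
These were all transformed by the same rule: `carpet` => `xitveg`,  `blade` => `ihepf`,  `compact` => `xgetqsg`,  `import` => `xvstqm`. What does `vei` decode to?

ear

The output letters match the input read backwards, each shifted +4: carpet reversed is teprac. Two steps: reverse the string, then apply a Caesar shift of +4.
Undoing it on vei: shift back: v−4=r, e−4=a, i−4=e → rae; then reverse → ear.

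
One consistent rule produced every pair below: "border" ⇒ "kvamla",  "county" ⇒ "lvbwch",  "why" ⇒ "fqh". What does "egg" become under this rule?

The shift depends on letter class: consonant b→k is +9, but vowel o→v is +7. Two shifts are in play — +7 for a/e/i/o/u, +9 for every other letter.
For egg: e(vowel)+7=l, g(cons)+9=p, g(cons)+9=p.

lpp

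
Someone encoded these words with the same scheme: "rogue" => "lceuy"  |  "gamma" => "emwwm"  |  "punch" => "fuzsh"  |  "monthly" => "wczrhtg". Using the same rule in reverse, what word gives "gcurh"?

youth

Each letter's alphabet position (a=0..z=25) is mapped through 3·x+12 mod 26 — an affine cipher.
Decoding gcurh: g(6)→9·(6−12)≡24=y; c(2)→9·(2−12)≡14=o; u(20)→9·(20−12)≡20=u; r(17)→9·(17−12)≡19=t; h(7)→9·(7−12)≡7=h (all mod 26).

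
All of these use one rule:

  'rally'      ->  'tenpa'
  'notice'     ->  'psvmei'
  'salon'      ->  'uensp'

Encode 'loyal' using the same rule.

Shifts by position in rally: pos 0: r→t (+2), pos 1: a→e (+4), pos 2: l→n (+2), pos 3: l→p (+4) — repeating every 2. The shifts repeat in a cycle of length 2: positions 0,1,… shift by +2, +4, then the pattern repeats.
Applying it to loyal: l+2=n, o+4=s, y+2=a, a+4=e, l+2=n.

nsaen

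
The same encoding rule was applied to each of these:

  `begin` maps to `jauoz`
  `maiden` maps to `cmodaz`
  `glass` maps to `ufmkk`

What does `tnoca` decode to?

prime

b(1)→j(9) and e(4)→a(0) fit y≡23x+12 (mod 26); the inverse of 23 mod 26 is 17. This is an affine cipher: with a=0,…,z=25, each position x becomes (23x+12) mod 26.
Decoding tnoca: t(19)→17·(19−12)≡15=p; n(13)→17·(13−12)≡17=r; o(14)→17·(14−12)≡8=i; c(2)→17·(2−12)≡12=m; a(0)→17·(0−12)≡4=e (all mod 26).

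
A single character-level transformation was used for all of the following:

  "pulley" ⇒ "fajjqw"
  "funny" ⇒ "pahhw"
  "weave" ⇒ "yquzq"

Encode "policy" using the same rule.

p(15)→f(5) and u(20)→a(0) fit y≡25x+20 (mod 26); the inverse of 25 mod 26 is 25. Treating letters as 0–25, the rule is x ↦ 25x + 20 (mod 26).
Applying it to policy: p(15)→25·15+20≡5=f; o(14)→25·14+20≡6=g; l(11)→25·11+20≡9=j; i(8)→25·8+20≡12=m; c(2)→25·2+20≡18=s; y(24)→25·24+20≡22=w (all mod 26).

fgjmsw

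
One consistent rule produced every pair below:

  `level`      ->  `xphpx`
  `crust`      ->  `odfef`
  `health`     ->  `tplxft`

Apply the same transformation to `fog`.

The shift depends on letter class: consonant l→x is +12, but vowel e→p is +11. The rule splits by letter class: vowels +11, consonants +12.
On fog: f(cons)+12=r, o(vowel)+11=z, g(cons)+12=s.

rzs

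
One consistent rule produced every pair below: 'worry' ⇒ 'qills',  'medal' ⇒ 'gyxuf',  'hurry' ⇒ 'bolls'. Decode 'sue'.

yak

Compare letters: w→q is +20, o→i is +20, r→l is +20 — a constant shift. This is a Caesar cipher with shift 20.
Reversing it on sue: s−20=y, u−20=a, e−20=k.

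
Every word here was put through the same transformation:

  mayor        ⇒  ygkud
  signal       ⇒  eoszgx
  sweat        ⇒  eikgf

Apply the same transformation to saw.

egi

The shift depends on letter class: consonant m→y is +12, but vowel a→g is +6. Vowels shift forward by 6 and consonants shift forward by 12.
Applying it to saw: s(cons)+12=e, a(vowel)+6=g, w(cons)+12=i.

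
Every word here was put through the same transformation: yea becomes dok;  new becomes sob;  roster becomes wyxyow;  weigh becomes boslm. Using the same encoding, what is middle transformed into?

rsiiqo

The shift depends on letter class: consonant y→d is +5, but vowel e→o is +10. Vowels shift forward by 10 and consonants shift forward by 5.
On middle: m(cons)+5=r, i(vowel)+10=s, d(cons)+5=i, d(cons)+5=i, l(cons)+5=q, e(vowel)+10=o.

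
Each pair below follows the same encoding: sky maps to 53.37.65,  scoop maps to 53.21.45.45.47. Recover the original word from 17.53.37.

ask

With a=1..z=26, the number is 2·pos + 15.
Undoing it on 17.53.37: 17→(17−15)÷2=1=a, 53→(53−15)÷2=19=s, 37→(37−15)÷2=11=k.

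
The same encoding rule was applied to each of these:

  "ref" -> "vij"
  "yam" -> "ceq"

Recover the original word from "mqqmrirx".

imminent

Compare letters: r→v is +4, e→i is +4, f→j is +4 — a constant shift. Every letter moves 4 places later in the alphabet, wrapping around z→a.
Decoding mqqmrirx: m−4=i, q−4=m, q−4=m, m−4=i, r−4=n, i−4=e, r−4=n, x−4=t.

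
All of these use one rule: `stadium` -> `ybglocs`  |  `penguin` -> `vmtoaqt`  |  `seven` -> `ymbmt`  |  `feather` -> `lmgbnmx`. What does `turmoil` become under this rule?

zcxuuqr

Shifts by position in stadium: pos 0: s→y (+6), pos 1: t→b (+8), pos 2: a→g (+6), pos 3: d→l (+8) — repeating every 2. A repeating key of period 2 is used — shifts +6, +8 over and over.
On turmoil: t+6=z, u+8=c, r+6=x, m+8=u, o+6=u, i+8=q, l+6=r.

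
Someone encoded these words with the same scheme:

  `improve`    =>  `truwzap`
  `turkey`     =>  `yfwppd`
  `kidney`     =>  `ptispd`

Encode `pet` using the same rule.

The shift depends on letter class: consonant m→r is +5, but vowel i→t is +11. Vowels shift forward by 11 and consonants shift forward by 5.
On pet: p(cons)+5=u, e(vowel)+11=p, t(cons)+5=y.

upy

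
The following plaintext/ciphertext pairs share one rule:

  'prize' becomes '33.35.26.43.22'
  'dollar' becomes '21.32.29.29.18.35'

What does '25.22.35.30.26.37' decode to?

hermit

Each letter is replaced by its alphabet position (a=1..z=26) + 17.
Undoing it on 25.22.35.30.26.37: 25→(25−17)÷1=8=h, 22→(22−17)÷1=5=e, 35→(35−17)÷1=18=r, 30→(30−17)÷1=13=m, 26→(26−17)÷1=9=i, 37→(37−17)÷1=20=t.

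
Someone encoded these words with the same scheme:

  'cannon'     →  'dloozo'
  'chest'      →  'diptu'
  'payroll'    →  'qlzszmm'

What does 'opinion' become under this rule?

The shift depends on letter class: consonant c→d is +1, but vowel a→l is +11. Two shifts are in play — +11 for a/e/i/o/u, +1 for every other letter.
For opinion: o(vowel)+11=z, p(cons)+1=q, i(vowel)+11=t, n(cons)+1=o, i(vowel)+11=t, o(vowel)+11=z, n(cons)+1=o.

zqtotzo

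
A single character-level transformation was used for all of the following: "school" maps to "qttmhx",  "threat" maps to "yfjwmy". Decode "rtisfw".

random

Read the word backwards and shift each letter +5.
Decoding rtisfw: shift back: r−5=m, t−5=o, i−5=d, s−5=n, f−5=a, w−5=r → modnar; then reverse → random.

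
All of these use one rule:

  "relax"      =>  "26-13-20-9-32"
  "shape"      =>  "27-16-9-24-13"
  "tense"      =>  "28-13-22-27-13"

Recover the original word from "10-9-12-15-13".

badge

The number is (letter's place in the alphabet, a=1) + 8.
Reversing it on 10-9-12-15-13: 10→(10−8)÷1=2=b, 9→(9−8)÷1=1=a, 12→(12−8)÷1=4=d, 15→(15−8)÷1=7=g, 13→(13−8)÷1=5=e.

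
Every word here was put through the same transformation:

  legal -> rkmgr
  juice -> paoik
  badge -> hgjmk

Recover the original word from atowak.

unique

Compare letters: l→r is +6, e→k is +6, g→m is +6 — a constant shift. This is a Caesar cipher with shift 6.
Undoing it on atowak: a−6=u, t−6=n, o−6=i, w−6=q, a−6=u, k−6=e.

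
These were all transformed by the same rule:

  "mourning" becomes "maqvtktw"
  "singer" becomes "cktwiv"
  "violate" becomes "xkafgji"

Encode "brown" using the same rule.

nvaet

Treating letters as 0–25, the rule is x ↦ 7x + 6 (mod 26).
Applying it to brown: b(1)→7·1+6≡13=n; r(17)→7·17+6≡21=v; o(14)→7·14+6≡0=a; w(22)→7·22+6≡4=e; n(13)→7·13+6≡19=t (all mod 26).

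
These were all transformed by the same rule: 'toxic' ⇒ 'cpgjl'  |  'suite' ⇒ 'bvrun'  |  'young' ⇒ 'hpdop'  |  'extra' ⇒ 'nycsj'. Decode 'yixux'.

A repeating key of period 2 is used — shifts +9, +1 over and over.
Undoing it on yixux: y−9=p, i−1=h, x−9=o, u−1=t, x−9=o.

photo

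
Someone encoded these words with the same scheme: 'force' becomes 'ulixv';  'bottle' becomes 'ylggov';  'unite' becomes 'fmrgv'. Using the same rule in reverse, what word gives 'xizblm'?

crayon

Each letter is replaced by its mirror in the alphabet: a↔z, b↔y, c↔x, and so on (the Atbash cipher).
Reversing it on xizblm: x↔c, i↔r, z↔a, b↔y, l↔o, m↔n.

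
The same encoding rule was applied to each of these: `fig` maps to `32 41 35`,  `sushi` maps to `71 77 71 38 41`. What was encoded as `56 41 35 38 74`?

f(#6)→32 and i(#9)→41: differences scale by 3, so n = 3·pos + 14. With a=1..z=26, the number is 3·pos + 14.
Reversing it on 56 41 35 38 74: 56→(56−14)÷3=14=n, 41→(41−14)÷3=9=i, 35→(35−14)÷3=7=g, 38→(38−14)÷3=8=h, 74→(74−14)÷3=20=t.

night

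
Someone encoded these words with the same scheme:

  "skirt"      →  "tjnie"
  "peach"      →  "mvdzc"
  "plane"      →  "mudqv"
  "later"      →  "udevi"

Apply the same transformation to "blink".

Treating letters as 0–25, the rule is x ↦ 11x + 3 (mod 26).
For blink: b(1)→11·1+3≡14=o; l(11)→11·11+3≡20=u; i(8)→11·8+3≡13=n; n(13)→11·13+3≡16=q; k(10)→11·10+3≡9=j (all mod 26).

ounqj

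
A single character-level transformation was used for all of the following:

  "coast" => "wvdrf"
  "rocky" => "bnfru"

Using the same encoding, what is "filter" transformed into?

The output letters match the input read backwards, each shifted +3: coast reversed is tsaoc. Read the word backwards and shift each letter +3.
For filter: reverse → retlif; then shift: r+3=u, e+3=h, t+3=w, l+3=o, i+3=l, f+3=i.

uhwoli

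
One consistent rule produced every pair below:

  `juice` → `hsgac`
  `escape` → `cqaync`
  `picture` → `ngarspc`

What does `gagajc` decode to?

icicle

Compare letters: j→h is +24, u→s is +24, i→g is +24 — a constant shift. Each letter is shifted forward by 24 in the alphabet (a Caesar shift of +24).
Reversing it on gagajc: g−24=i, a−24=c, g−24=i, a−24=c, j−24=l, c−24=e.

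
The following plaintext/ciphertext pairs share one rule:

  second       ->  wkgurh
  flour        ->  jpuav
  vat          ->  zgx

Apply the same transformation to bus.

The shift depends on letter class: consonant s→w is +4, but vowel e→k is +6. Vowels shift forward by 6 and consonants shift forward by 4.
Applying it to bus: b(cons)+4=f, u(vowel)+6=a, s(cons)+4=w.

faw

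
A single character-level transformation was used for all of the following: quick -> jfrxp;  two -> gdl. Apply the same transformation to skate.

Each pair mirrors across the alphabet (q↔j, u↔f, i↔r): positions sum to 25. This is the alphabet-reversal cipher (Atbash): a becomes z, b becomes y, etc.
For skate: s↔h, k↔p, a↔z, t↔g, e↔v.

hpzgv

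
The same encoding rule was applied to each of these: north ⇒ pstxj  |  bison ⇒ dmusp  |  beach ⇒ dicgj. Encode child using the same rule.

Shifts by position in north: pos 0: n→p (+2), pos 1: o→s (+4), pos 2: r→t (+2), pos 3: t→x (+4) — repeating every 2. It's a Vigenère-style cipher with numeric key [2,4]: position i shifts by key[i mod 2].
On child: c+2=e, h+4=l, i+2=k, l+4=p, d+2=f.

elkpf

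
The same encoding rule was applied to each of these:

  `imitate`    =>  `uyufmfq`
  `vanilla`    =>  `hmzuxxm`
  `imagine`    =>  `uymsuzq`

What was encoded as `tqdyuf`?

hermit

Compare letters: i→u is +12, m→y is +12, i→u is +12 — a constant shift. Each letter is shifted forward by 12 in the alphabet (a Caesar shift of +12).
Undoing it on tqdyuf: t−12=h, q−12=e, d−12=r, y−12=m, u−12=i, f−12=t.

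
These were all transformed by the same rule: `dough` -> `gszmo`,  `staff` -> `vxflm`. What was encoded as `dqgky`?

In dough: d→g is +3, o→s is +4, u→z is +5, g→m is +6 — the shift increases by 1 each position. Letter i (0-indexed) is shifted by i+3, so successive shifts are 3, 4, 5, ….
Undoing it on dqgky: d−3=a, q−4=m, g−5=b, k−6=e, y−7=r.

amber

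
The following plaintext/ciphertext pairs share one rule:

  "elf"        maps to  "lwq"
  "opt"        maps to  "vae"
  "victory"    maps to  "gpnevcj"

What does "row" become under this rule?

cvh

The shift depends on letter class: consonant l→w is +11, but vowel e→l is +7. Vowels shift forward by 7 and consonants shift forward by 11.
For row: r(cons)+11=c, o(vowel)+7=v, w(cons)+11=h.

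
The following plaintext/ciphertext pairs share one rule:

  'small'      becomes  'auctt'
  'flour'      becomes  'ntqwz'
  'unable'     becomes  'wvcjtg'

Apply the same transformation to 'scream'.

The rule splits by letter class: vowels +2, consonants +8.
On scream: s(cons)+8=a, c(cons)+8=k, r(cons)+8=z, e(vowel)+2=g, a(vowel)+2=c, m(cons)+8=u.

akzgcu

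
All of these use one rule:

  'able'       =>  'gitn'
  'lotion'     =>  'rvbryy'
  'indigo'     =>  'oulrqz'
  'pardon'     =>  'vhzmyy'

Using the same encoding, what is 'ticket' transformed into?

zpktoe

The shift increases by 1 at each position, starting from +6: 6, 7, 8, ….
For ticket: t+6=z, i+7=p, c+8=k, k+9=t, e+10=o, t+11=e.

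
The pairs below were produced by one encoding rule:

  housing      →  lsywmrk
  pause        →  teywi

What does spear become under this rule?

wtiev

Compare letters: h→l is +4, o→s is +4, u→y is +4 — a constant shift. Each letter is shifted forward by 4 in the alphabet (a Caesar shift of +4).
For spear: s+4=w, p+4=t, e+4=i, a+4=e, r+4=v.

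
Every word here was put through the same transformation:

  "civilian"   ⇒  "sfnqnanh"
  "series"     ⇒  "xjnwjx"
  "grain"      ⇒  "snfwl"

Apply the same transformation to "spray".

dfwux

The output letters match the input read backwards, each shifted +5: civilian reversed is nailivic. The word is reversed, then every letter is shifted forward by 5.
Applying it to spray: reverse → yarps; then shift: y+5=d, a+5=f, r+5=w, p+5=u, s+5=x.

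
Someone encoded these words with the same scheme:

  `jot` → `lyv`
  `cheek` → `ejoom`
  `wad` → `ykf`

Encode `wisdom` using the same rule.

ysufyo

The shift depends on letter class: consonant j→l is +2, but vowel o→y is +10. Vowels shift forward by 10 and consonants shift forward by 2.
For wisdom: w(cons)+2=y, i(vowel)+10=s, s(cons)+2=u, d(cons)+2=f, o(vowel)+10=y, m(cons)+2=o.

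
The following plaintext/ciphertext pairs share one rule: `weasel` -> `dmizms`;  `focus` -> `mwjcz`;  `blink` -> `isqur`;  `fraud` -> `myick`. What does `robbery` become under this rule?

ywiimyf

The shift depends on letter class: consonant w→d is +7, but vowel e→m is +8. Vowels shift forward by 8 and consonants shift forward by 7.
For robbery: r(cons)+7=y, o(vowel)+8=w, b(cons)+7=i, b(cons)+7=i, e(vowel)+8=m, r(cons)+7=y, y(cons)+7=f.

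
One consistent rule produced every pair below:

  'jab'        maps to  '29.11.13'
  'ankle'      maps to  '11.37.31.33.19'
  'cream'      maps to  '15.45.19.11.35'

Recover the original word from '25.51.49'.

hut

j(#10)→29 and a(#1)→11: differences scale by 2, so n = 2·pos + 9. Each letter becomes 2×(its alphabet position, a=1..z=26) + 9.
Reversing it on 25.51.49: 25→(25−9)÷2=8=h, 51→(51−9)÷2=21=u, 49→(49−9)÷2=20=t.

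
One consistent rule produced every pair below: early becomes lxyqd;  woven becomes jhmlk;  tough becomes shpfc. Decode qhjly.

e(4)→l(11) and a(0)→x(23) fit y≡23x+23 (mod 26); the inverse of 23 mod 26 is 17. Each letter's alphabet position (a=0..z=25) is mapped through 23·x+23 mod 26 — an affine cipher.
Undoing it on qhjly: q(16)→17·(16−23)≡11=l; h(7)→17·(7−23)≡14=o; j(9)→17·(9−23)≡22=w; l(11)→17·(11−23)≡4=e; y(24)→17·(24−23)≡17=r (all mod 26).

lower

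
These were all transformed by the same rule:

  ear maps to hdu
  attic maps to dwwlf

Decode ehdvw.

It's a constant shift of +3 (ROT3).
Reversing it on ehdvw: e−3=b, h−3=e, d−3=a, v−3=s, w−3=t.

beast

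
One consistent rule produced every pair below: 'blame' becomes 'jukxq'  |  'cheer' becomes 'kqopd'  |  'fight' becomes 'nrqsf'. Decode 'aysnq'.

spice

The shift increases by 1 at each position, starting from +8: 8, 9, 10, ….
Decoding aysnq: a−8=s, y−9=p, s−10=i, n−11=c, q−12=e.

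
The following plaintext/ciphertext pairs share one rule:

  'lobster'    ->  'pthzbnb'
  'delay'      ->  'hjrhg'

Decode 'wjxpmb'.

series

In lobster: l→p is +4, o→t is +5, b→h is +6, s→z is +7 — the shift increases by 1 each position. The shift increases by 1 at each position, starting from +4: 4, 5, 6, ….
Undoing it on wjxpmb: w−4=s, j−5=e, x−6=r, p−7=i, m−8=e, b−9=s.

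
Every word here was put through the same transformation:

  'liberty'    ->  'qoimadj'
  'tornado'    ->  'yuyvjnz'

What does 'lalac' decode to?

In liberty: l→q is +5, i→o is +6, b→i is +7, e→m is +8 — the shift increases by 1 each position. Letter i (0-indexed) is shifted by i+5, so successive shifts are 5, 6, 7, ….
Undoing it on lalac: l−5=g, a−6=u, l−7=e, a−8=s, c−9=t.

guest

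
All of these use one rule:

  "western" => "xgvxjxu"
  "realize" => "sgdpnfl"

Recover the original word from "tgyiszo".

Letter i (0-indexed) is shifted by i+1, so successive shifts are 1, 2, 3, ….
Reversing it on tgyiszo: t−1=s, g−2=e, y−3=v, i−4=e, s−5=n, z−6=t, o−7=h.

seventh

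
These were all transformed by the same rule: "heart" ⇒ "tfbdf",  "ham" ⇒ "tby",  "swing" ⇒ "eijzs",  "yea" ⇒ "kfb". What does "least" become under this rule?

Two shifts are in play — +1 for a/e/i/o/u, +12 for every other letter.
For least: l(cons)+12=x, e(vowel)+1=f, a(vowel)+1=b, s(cons)+12=e, t(cons)+12=f.

xfbef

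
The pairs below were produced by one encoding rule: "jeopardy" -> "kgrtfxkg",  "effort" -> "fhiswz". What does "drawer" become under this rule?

etdajx

In jeopardy: j→k is +1, e→g is +2, o→r is +3, p→t is +4 — the shift increases by 1 each position. Each letter shifts forward by (position + 1), i.e. 1, 2, 3, … — the shift grows by one for each successive letter.
On drawer: d+1=e, r+2=t, a+3=d, w+4=a, e+5=j, r+6=x.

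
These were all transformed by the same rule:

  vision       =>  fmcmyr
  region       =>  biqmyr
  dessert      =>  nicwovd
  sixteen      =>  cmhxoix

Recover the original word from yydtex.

output

Shifts by position in vision: pos 0: v→f (+10), pos 1: i→m (+4), pos 2: s→c (+10), pos 3: i→m (+4) — repeating every 2. A repeating key of period 2 is used — shifts +10, +4 over and over.
Reversing it on yydtex: y−10=o, y−4=u, d−10=t, t−4=p, e−10=u, x−4=t.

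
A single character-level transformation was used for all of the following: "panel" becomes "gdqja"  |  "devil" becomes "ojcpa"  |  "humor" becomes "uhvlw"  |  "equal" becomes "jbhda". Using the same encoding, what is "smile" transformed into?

p(15)→g(6) and a(0)→d(3) fit y≡21x+3 (mod 26); the inverse of 21 mod 26 is 5. This is an affine cipher: with a=0,…,z=25, each position x becomes (21x+3) mod 26.
For smile: s(18)→21·18+3≡17=r; m(12)→21·12+3≡21=v; i(8)→21·8+3≡15=p; l(11)→21·11+3≡0=a; e(4)→21·4+3≡9=j (all mod 26).

rvpaj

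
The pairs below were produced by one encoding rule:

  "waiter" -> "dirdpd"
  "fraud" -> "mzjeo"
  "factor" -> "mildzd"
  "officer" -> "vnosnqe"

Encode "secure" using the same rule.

zmlecq

In waiter: w→d is +7, a→i is +8, i→r is +9, t→d is +10 — the shift increases by 1 each position. Letter i (0-indexed) is shifted by i+7, so successive shifts are 7, 8, 9, ….
Applying it to secure: s+7=z, e+8=m, c+9=l, u+10=e, r+11=c, e+12=q.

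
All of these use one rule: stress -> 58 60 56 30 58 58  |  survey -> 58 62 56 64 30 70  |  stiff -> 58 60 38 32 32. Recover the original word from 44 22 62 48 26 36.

launch

s(#19)→58 and t(#20)→60: differences scale by 2, so n = 2·pos + 20. Each letter becomes 2×(its alphabet position, a=1..z=26) + 20.
Decoding 44 22 62 48 26 36: 44→(44−20)÷2=12=l, 22→(22−20)÷2=1=a, 62→(62−20)÷2=21=u, 48→(48−20)÷2=14=n, 26→(26−20)÷2=3=c, 36→(36−20)÷2=8=h.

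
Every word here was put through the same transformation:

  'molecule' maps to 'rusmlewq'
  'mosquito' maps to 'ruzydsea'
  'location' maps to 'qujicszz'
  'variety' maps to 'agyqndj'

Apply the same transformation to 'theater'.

ynlicoc

Each letter shifts forward by (position + 5), i.e. 5, 6, 7, … — the shift grows by one for each successive letter.
On theater: t+5=y, h+6=n, e+7=l, a+8=i, t+9=c, e+10=o, r+11=c.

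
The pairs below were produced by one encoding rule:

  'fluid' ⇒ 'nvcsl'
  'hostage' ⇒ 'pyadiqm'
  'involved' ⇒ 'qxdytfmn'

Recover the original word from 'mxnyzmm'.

Shifts by position in fluid: pos 0: f→n (+8), pos 1: l→v (+10), pos 2: u→c (+8), pos 3: i→s (+10) — repeating every 2. The shifts repeat in a cycle of length 2: positions 0,1,… shift by +8, +10, then the pattern repeats.
Decoding mxnyzmm: m−8=e, x−10=n, n−8=f, y−10=o, z−8=r, m−10=c, m−8=e.

enforce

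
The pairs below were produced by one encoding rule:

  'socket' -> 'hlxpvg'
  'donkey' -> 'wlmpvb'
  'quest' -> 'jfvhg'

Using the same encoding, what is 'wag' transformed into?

dzt

Each pair mirrors across the alphabet (s↔h, o↔l, c↔x): positions sum to 25. Each letter is replaced by its mirror in the alphabet: a↔z, b↔y, c↔x, and so on (the Atbash cipher).
For wag: w↔d, a↔z, g↔t.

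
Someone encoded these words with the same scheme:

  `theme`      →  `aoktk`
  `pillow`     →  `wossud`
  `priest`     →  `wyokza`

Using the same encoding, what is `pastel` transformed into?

wgzaks

The shift depends on letter class: consonant t→a is +7, but vowel e→k is +6. The rule splits by letter class: vowels +6, consonants +7.
Applying it to pastel: p(cons)+7=w, a(vowel)+6=g, s(cons)+7=z, t(cons)+7=a, e(vowel)+6=k, l(cons)+7=s.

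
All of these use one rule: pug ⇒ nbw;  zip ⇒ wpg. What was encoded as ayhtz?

The output letters match the input read backwards, each shifted +7: pug reversed is gup. The word is reversed, then every letter is shifted forward by 7.
Decoding ayhtz: shift back: a−7=t, y−7=r, h−7=a, t−7=m, z−7=s → trams; then reverse → smart.

smart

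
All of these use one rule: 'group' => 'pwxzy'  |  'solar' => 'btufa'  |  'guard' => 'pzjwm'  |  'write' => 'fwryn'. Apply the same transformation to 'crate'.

lwjyn

Shifts by position in group: pos 0: g→p (+9), pos 1: r→w (+5), pos 2: o→x (+9), pos 3: u→z (+5) — repeating every 2. It's a Vigenère-style cipher with numeric key [9,5]: position i shifts by key[i mod 2].
Applying it to crate: c+9=l, r+5=w, a+9=j, t+5=y, e+9=n.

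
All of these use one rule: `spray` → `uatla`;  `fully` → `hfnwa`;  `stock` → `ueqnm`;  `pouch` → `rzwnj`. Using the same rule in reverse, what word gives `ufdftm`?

Shifts by position in spray: pos 0: s→u (+2), pos 1: p→a (+11), pos 2: r→t (+2), pos 3: a→l (+11) — repeating every 2. It's a Vigenère-style cipher with numeric key [2,11]: position i shifts by key[i mod 2].
Undoing it on ufdftm: u−2=s, f−11=u, d−2=b, f−11=u, t−2=r, m−11=b.

suburb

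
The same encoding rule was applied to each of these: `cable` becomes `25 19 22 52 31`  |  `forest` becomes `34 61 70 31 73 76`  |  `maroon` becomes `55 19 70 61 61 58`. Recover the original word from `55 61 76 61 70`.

c(#3)→25 and a(#1)→19: differences scale by 3, so n = 3·pos + 16. Each letter becomes 3×(its alphabet position, a=1..z=26) + 16.
Reversing it on 55 61 76 61 70: 55→(55−16)÷3=13=m, 61→(61−16)÷3=15=o, 76→(76−16)÷3=20=t, 61→(61−16)÷3=15=o, 70→(70−16)÷3=18=r.

motor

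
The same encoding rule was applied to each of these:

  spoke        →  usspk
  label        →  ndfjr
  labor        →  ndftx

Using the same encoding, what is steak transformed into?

uwifq

In spoke: s→u is +2, p→s is +3, o→s is +4, k→p is +5 — the shift increases by 1 each position. Letter i (0-indexed) is shifted by i+2, so successive shifts are 2, 3, 4, ….
Applying it to steak: s+2=u, t+3=w, e+4=i, a+5=f, k+6=q.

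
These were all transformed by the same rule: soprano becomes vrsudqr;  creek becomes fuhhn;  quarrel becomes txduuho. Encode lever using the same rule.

Compare letters: s→v is +3, o→r is +3, p→s is +3 — a constant shift. It's a constant shift of +3 (ROT3).
On lever: l+3=o, e+3=h, v+3=y, e+3=h, r+3=u.

ohyhu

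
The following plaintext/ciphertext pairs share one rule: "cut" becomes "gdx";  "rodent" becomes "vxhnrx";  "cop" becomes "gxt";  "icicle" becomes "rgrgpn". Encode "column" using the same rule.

gxpdqr

Vowels shift forward by 9 and consonants shift forward by 4.
On column: c(cons)+4=g, o(vowel)+9=x, l(cons)+4=p, u(vowel)+9=d, m(cons)+4=q, n(cons)+4=r.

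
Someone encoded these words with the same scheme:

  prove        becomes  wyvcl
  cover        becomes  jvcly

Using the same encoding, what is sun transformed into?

Compare letters: p→w is +7, r→y is +7, o→v is +7 — a constant shift. It's a constant shift of +7 (ROT7).
On sun: s+7=z, u+7=b, n+7=u.

zbu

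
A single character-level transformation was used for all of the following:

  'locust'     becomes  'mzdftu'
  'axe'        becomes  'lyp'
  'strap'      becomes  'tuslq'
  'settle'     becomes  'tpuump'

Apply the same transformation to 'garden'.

The shift depends on letter class: consonant l→m is +1, but vowel o→z is +11. Two shifts are in play — +11 for a/e/i/o/u, +1 for every other letter.
For garden: g(cons)+1=h, a(vowel)+11=l, r(cons)+1=s, d(cons)+1=e, e(vowel)+11=p, n(cons)+1=o.

hlsepo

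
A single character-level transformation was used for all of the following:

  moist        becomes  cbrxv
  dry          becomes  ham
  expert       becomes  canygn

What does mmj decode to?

add

Two steps: reverse the string, then apply a Caesar shift of +9.
Reversing it on mmj: shift back: m−9=d, m−9=d, j−9=a → dda; then reverse → add.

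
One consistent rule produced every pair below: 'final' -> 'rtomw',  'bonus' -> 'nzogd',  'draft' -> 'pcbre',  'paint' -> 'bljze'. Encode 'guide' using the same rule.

Shifts by position in final: pos 0: f→r (+12), pos 1: i→t (+11), pos 2: n→o (+1), pos 3: a→m (+12), pos 4: l→w (+11) — repeating every 3. A repeating key of period 3 is used — shifts +12, +11, +1 over and over.
For guide: g+12=s, u+11=f, i+1=j, d+12=p, e+11=p.

sfjpp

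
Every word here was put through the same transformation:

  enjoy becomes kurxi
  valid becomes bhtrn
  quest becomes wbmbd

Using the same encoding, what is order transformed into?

In enjoy: e→k is +6, n→u is +7, j→r is +8, o→x is +9 — the shift increases by 1 each position. Letter i (0-indexed) is shifted by i+6, so successive shifts are 6, 7, 8, ….
On order: o+6=u, r+7=y, d+8=l, e+9=n, r+10=b.

uylnb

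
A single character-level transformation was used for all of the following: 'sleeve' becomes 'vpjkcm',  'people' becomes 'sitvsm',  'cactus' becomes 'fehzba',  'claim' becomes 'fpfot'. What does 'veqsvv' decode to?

Each letter shifts forward by (position + 3), i.e. 3, 4, 5, … — the shift grows by one for each successive letter.
Undoing it on veqsvv: v−3=s, e−4=a, q−5=l, s−6=m, v−7=o, v−8=n.

salmon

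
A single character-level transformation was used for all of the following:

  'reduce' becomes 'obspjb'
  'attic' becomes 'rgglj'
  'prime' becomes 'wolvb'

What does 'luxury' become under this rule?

mpqpoz

r(17)→o(14) and e(4)→b(1) fit y≡9x+17 (mod 26); the inverse of 9 mod 26 is 3. Treating letters as 0–25, the rule is x ↦ 9x + 17 (mod 26).
For luxury: l(11)→9·11+17≡12=m; u(20)→9·20+17≡15=p; x(23)→9·23+17≡16=q; u(20)→9·20+17≡15=p; r(17)→9·17+17≡14=o; y(24)→9·24+17≡25=z (all mod 26).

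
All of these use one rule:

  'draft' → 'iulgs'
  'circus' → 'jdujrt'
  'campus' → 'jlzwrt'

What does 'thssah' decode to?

Treating letters as 0–25, the rule is x ↦ 25x + 11 (mod 26).
Undoing it on thssah: t(19)→25·(19−11)≡18=s; h(7)→25·(7−11)≡4=e; s(18)→25·(18−11)≡19=t; s(18)→25·(18−11)≡19=t; a(0)→25·(0−11)≡11=l; h(7)→25·(7−11)≡4=e (all mod 26).

settle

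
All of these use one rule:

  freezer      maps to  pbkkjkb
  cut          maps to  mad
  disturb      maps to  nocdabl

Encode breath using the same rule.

lbkgdr

The shift depends on letter class: consonant f→p is +10, but vowel e→k is +6. The rule splits by letter class: vowels +6, consonants +10.
For breath: b(cons)+10=l, r(cons)+10=b, e(vowel)+6=k, a(vowel)+6=g, t(cons)+10=d, h(cons)+10=r.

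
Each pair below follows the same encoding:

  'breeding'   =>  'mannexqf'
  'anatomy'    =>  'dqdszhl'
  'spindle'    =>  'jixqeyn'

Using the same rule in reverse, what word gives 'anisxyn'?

Treating letters as 0–25, the rule is x ↦ 9x + 3 (mod 26).
Decoding anisxyn: a(0)→3·(0−3)≡17=r; n(13)→3·(13−3)≡4=e; i(8)→3·(8−3)≡15=p; s(18)→3·(18−3)≡19=t; x(23)→3·(23−3)≡8=i; y(24)→3·(24−3)≡11=l; n(13)→3·(13−3)≡4=e (all mod 26).

reptile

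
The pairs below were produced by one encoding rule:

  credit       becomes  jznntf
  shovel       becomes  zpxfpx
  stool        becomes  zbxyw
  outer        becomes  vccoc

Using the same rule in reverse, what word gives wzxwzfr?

promote

In credit: c→j is +7, r→z is +8, e→n is +9, d→n is +10 — the shift increases by 1 each position. Letter i (0-indexed) is shifted by i+7, so successive shifts are 7, 8, 9, ….
Decoding wzxwzfr: w−7=p, z−8=r, x−9=o, w−10=m, z−11=o, f−12=t, r−13=e.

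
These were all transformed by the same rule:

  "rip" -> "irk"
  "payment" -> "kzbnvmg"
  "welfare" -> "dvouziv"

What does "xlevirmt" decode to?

This is the alphabet-reversal cipher (Atbash): a becomes z, b becomes y, etc.
Reversing it on xlevirmt: x↔c, l↔o, e↔v, v↔e, i↔r, r↔i, m↔n, t↔g.

covering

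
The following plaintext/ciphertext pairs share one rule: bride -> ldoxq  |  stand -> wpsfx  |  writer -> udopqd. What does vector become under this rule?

bqepyd

b(1)→l(11) and r(17)→d(3) fit y≡19x+18 (mod 26); the inverse of 19 mod 26 is 11. Each letter's alphabet position (a=0..z=25) is mapped through 19·x+18 mod 26 — an affine cipher.
Applying it to vector: v(21)→19·21+18≡1=b; e(4)→19·4+18≡16=q; c(2)→19·2+18≡4=e; t(19)→19·19+18≡15=p; o(14)→19·14+18≡24=y; r(17)→19·17+18≡3=d (all mod 26).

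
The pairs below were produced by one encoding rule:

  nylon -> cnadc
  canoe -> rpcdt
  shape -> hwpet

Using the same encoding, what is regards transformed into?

This is a Caesar cipher with shift 15.
On regards: r+15=g, e+15=t, g+15=v, a+15=p, r+15=g, d+15=s, s+15=h.

gtvpgsh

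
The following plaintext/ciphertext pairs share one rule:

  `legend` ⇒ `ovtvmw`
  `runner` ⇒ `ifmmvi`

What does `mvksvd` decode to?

nephew

Each pair mirrors across the alphabet (l↔o, e↔v, g↔t): positions sum to 25. Each letter is replaced by its mirror in the alphabet: a↔z, b↔y, c↔x, and so on (the Atbash cipher).
Undoing it on mvksvd: m↔n, v↔e, k↔p, s↔h, v↔e, d↔w.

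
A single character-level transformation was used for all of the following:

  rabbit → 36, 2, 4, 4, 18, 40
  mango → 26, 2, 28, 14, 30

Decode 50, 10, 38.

yes

Each letter becomes 2×(its alphabet position, a=1..z=26).
Reversing it on 50, 10, 38: 50→(50−0)÷2=25=y, 10→(10−0)÷2=5=e, 38→(38−0)÷2=19=s.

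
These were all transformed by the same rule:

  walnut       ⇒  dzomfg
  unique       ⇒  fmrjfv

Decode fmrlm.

union

This is the alphabet-reversal cipher (Atbash): a becomes z, b becomes y, etc.
Reversing it on fmrlm: f↔u, m↔n, r↔i, l↔o, m↔n.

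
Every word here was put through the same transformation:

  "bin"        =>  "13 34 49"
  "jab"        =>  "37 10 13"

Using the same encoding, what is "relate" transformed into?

Each letter becomes 3×(its alphabet position, a=1..z=26) + 7.
For relate: r=18→61, e=5→22, l=12→43, a=1→10, t=20→67, e=5→22.

61 22 43 10 67 22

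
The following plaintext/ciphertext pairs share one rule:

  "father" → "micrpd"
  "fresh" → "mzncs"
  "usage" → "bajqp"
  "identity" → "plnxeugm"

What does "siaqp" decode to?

In father: f→m is +7, a→i is +8, t→c is +9, h→r is +10 — the shift increases by 1 each position. The shift increases by 1 at each position, starting from +7: 7, 8, 9, ….
Undoing it on siaqp: s−7=l, i−8=a, a−9=r, q−10=g, p−11=e.

large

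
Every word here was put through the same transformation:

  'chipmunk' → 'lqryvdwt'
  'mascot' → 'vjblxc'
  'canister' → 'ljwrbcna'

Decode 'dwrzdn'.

This is a Caesar cipher with shift 9.
Decoding dwrzdn: d−9=u, w−9=n, r−9=i, z−9=q, d−9=u, n−9=e.

unique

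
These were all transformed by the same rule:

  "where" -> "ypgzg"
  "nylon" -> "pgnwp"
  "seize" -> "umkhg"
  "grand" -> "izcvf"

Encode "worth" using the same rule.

ywtbj

Shifts by position in where: pos 0: w→y (+2), pos 1: h→p (+8), pos 2: e→g (+2), pos 3: r→z (+8) — repeating every 2. A repeating key of period 2 is used — shifts +2, +8 over and over.
On worth: w+2=y, o+8=w, r+2=t, t+8=b, h+2=j.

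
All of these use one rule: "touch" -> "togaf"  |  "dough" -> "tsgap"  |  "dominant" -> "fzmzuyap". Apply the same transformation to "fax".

Read the word backwards and shift each letter +12.
Applying it to fax: reverse → xaf; then shift: x+12=j, a+12=m, f+12=r.

jmr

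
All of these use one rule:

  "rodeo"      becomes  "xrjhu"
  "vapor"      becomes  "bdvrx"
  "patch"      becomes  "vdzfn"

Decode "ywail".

The shifts repeat in a cycle of length 2: positions 0,1,… shift by +6, +3, then the pattern repeats.
Decoding ywail: y−6=s, w−3=t, a−6=u, i−3=f, l−6=f.

stuff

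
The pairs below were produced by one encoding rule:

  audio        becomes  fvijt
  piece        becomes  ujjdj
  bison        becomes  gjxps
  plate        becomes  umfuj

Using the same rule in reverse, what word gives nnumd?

Shifts by position in audio: pos 0: a→f (+5), pos 1: u→v (+1), pos 2: d→i (+5), pos 3: i→j (+1) — repeating every 2. The shifts repeat in a cycle of length 2: positions 0,1,… shift by +5, +1, then the pattern repeats.
Reversing it on nnumd: n−5=i, n−1=m, u−5=p, m−1=l, d−5=y.

imply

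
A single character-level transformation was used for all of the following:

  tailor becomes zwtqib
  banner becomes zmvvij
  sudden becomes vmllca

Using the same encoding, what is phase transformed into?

maipx

The output letters match the input read backwards, each shifted +8: tailor reversed is roliat. Two steps: reverse the string, then apply a Caesar shift of +8.
On phase: reverse → esahp; then shift: e+8=m, s+8=a, a+8=i, h+8=p, p+8=x.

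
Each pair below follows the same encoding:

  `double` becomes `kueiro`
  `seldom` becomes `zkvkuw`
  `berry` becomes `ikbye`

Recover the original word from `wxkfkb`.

prayer

A repeating key of period 3 is used — shifts +7, +6, +10 over and over.
Reversing it on wxkfkb: w−7=p, x−6=r, k−10=a, f−7=y, k−6=e, b−10=r.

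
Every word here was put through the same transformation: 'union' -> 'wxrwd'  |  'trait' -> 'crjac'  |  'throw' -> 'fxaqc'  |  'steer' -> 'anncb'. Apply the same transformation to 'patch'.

qlcjy

The output letters match the input read backwards, each shifted +9: union reversed is noinu. Two steps: reverse the string, then apply a Caesar shift of +9.
On patch: reverse → hctap; then shift: h+9=q, c+9=l, t+9=c, a+9=j, p+9=y.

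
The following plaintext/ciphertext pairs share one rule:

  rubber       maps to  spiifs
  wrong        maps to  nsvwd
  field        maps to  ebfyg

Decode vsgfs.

order

r(17)→s(18) and u(20)→p(15) fit y≡25x+9 (mod 26); the inverse of 25 mod 26 is 25. This is an affine cipher: with a=0,…,z=25, each position x becomes (25x+9) mod 26.
Undoing it on vsgfs: v(21)→25·(21−9)≡14=o; s(18)→25·(18−9)≡17=r; g(6)→25·(6−9)≡3=d; f(5)→25·(5−9)≡4=e; s(18)→25·(18−9)≡17=r (all mod 26).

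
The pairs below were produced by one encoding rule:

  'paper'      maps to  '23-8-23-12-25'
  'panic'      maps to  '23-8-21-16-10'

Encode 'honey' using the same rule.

p is letter #16 and maps to 23: an offset of 7. Letters become their 1-based position plus 7 (so a→8, b→9, …).
On honey: h=8→15, o=15→22, n=14→21, e=5→12, y=25→32.

15-22-21-12-32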